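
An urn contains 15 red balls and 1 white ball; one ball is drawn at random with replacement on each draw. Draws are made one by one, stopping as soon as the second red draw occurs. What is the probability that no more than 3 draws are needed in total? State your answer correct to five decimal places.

0.98877

Finishing within 3 draws ⇔ at least 2 successes in the first 3. With X ~ Binomial(3, 0.9375), P(Y ≤ 3) = 1 − P(X ≤ 1).
  k=0: C(3,0)·0.9375^0·0.0625^3 = 0.0002441
  k=1: C(3,1)·0.9375^1·0.0625^2 = 0.0109863
1 − 0.0112305 = 0.9887695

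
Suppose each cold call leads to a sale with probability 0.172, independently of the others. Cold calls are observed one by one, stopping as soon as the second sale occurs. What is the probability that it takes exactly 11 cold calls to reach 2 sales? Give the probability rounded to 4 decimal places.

Y = trial on which the second success occurs; negative binomial, r=2, p=0.172.
P(Y=11) = C(10,1) · p^2 · (1−p)^9
= 10 · 0.029584 · 0.18292 = 0.054117

0.0541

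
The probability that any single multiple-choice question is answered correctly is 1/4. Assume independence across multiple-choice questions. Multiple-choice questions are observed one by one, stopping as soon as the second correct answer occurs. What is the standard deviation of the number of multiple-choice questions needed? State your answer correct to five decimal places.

Y = total multiple-choice questions until the second success; negative binomial with r=2, p=0.25.
SD(Y) = √[r(1−p)/p²] = √(24.0000000) = 4.8989795

4.89898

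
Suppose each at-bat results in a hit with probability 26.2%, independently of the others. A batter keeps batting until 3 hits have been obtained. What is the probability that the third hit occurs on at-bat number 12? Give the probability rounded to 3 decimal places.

0.064

Y = trial on which the third success occurs; negative binomial, r=3, p=0.262.
P(Y=12) = C(11,2) · p^3 · (1−p)^9
= 55 · 0.017985 · 0.064939 = 0.06424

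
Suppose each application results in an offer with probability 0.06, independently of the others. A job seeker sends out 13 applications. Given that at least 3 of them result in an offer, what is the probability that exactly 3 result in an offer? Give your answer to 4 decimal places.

0.8478

X ~ Binomial(13, 0.06). Want P(X=3 | X≥3) = P(X=3) / P(X≥3).
P(X=3) = C(13,3)·0.06^3·0.94^10 = 0.033273
P(X≥3) = 1 − 0.447365 − 0.371218 − 0.142169 = 0.039249
Ratio = 0.033273 / 0.039249 = 0.847764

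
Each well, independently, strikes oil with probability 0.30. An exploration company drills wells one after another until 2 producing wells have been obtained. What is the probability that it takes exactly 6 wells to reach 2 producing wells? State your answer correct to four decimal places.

0.1080

Y = trial on which the second success occurs; negative binomial, r=2, p=0.30.
P(Y=6) = C(5,1) · p^2 · (1−p)^4
= 5 · 0.09 · 0.2401 = 0.108045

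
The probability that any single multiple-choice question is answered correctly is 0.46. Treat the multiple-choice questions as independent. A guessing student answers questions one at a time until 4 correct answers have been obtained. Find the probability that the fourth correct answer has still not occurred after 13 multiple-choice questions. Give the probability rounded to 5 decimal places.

Needing more than 13 multiple-choice questions ⇔ fewer than 4 successes in the first 13. With X ~ Binomial(13, 0.46), P(Y > 13) = P(X ≤ 3).
  k=0: C(13,0)·0.46^0·0.54^13 = 0.0003320
  k=1: C(13,1)·0.46^1·0.54^12 = 0.0036764
  k=2: C(13,2)·0.46^2·0.54^11 = 0.0187906
  k=3: C(13,3)·0.46^3·0.54^10 = 0.0586918
P(X ≤ 3) = 0.0814908

0.08149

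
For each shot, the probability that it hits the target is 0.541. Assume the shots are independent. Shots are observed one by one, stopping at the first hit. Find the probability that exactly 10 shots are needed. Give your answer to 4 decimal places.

0.0005

Geometric (trials to first success), p = 0.541.
P(Y = 10) = (1−p)^9 · p = 0.0009043 · 0.541 = 0.000489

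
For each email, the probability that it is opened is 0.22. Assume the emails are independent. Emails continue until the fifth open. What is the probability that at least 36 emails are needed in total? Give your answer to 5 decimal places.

0.08971

Needing more than 35 emails ⇔ fewer than 5 successes in the first 35. With X ~ Binomial(35, 0.22), P(Y > 35) = P(X ≤ 4).
  k=0: C(35,0)·0.22^0·0.78^35 = 0.0001672
  k=1: C(35,1)·0.22^1·0.78^34 = 0.0016508
  k=2: C(35,2)·0.22^2·0.78^33 = 0.0079156
  k=3: C(35,3)·0.22^3·0.78^32 = 0.0245587
  k=4: C(35,4)·0.22^4·0.78^31 = 0.0554145
P(X ≤ 4) = 0.0897068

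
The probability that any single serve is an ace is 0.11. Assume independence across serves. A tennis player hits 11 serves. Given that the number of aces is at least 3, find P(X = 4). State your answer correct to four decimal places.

0.1908

X ~ Binomial(11, 0.11). Want P(X=4 | X≥3) = P(X=4) / P(X≥3).
P(X=4) = C(11,4)·0.11^4·0.89^7 = 0.021371
P(X≥3) = 1 − 0.277517 − 0.377299 − 0.233162 = 0.112022
Ratio = 0.021371 / 0.112022 = 0.190771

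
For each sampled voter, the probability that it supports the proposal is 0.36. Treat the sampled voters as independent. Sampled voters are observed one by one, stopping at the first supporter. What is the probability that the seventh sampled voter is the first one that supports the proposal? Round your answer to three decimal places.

0.025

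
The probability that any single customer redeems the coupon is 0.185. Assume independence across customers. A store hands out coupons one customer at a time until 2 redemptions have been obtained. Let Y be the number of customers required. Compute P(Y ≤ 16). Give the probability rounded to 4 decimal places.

0.8245

Finishing within 16 customers ⇔ at least 2 successes in the first 16. With X ~ Binomial(16, 0.185), P(Y ≤ 16) = 1 − P(X ≤ 1).
  k=0: C(16,0)·0.185^0·0.815^16 = 0.037890
  k=1: C(16,1)·0.185^1·0.815^15 = 0.137612
1 − 0.175502 = 0.824498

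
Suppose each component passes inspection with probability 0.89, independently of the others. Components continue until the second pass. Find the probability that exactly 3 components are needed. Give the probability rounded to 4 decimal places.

0.1743

Y = trial on which the second success occurs; negative binomial, r=2, p=0.89.
P(Y=3) = C(2,1) · p^2 · (1−p)^1
= 2 · 0.7921 · 0.11 = 0.174262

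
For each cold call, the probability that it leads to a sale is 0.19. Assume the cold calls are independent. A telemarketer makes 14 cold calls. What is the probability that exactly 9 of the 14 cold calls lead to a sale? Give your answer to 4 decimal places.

0.0002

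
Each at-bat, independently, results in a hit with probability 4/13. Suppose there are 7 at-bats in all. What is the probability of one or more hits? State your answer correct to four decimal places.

P(at least one) = 1 − P(none) = 1 − (1 − 0.307692)^7
= 1 − 0.076224 = 0.923776

0.9238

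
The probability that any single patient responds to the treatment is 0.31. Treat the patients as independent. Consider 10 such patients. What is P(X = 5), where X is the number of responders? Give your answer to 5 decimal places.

X ~ Binomial(n=10, p=0.31).
P(X=5) = C(10,5) · p^5 · (1−p)^5
= 252 · 0.0028629 · 0.1564 = 0.1128378

0.11284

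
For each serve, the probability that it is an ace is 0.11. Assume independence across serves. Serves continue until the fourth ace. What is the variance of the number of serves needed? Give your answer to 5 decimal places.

294.21488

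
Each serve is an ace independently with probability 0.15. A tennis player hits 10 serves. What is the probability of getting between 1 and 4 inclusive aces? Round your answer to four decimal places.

0.7933

X ~ Binomial(10, 0.15); P(1 ≤ X ≤ 4) = Σ C(10,k) p^k (1−p)^(10−k) over k:
  k=1: C(10,1)·0.15^1·0.85^9 = 0.347425
  k=2: C(10,2)·0.15^2·0.85^8 = 0.275897
  k=3: C(10,3)·0.15^3·0.85^7 = 0.129834
  k=4: C(10,4)·0.15^4·0.85^6 = 0.040096
Total = 0.793252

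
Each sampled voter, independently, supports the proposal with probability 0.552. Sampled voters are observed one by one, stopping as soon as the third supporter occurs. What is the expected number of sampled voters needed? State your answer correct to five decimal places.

5.43478

Y = total sampled voters until the third success; negative binomial with r=3, p=0.552.
E[Y] = r / p = 3 / 0.552 = 5.4347826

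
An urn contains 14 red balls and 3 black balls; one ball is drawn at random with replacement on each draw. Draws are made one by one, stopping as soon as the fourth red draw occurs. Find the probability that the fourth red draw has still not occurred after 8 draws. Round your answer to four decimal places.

Needing more than 8 draws ⇔ fewer than 4 successes in the first 8. With X ~ Binomial(8, 0.823529), P(Y > 8) = P(X ≤ 3).
  k=0: C(8,0)·0.823529^0·0.176471^8 = 0.000001
  k=1: C(8,1)·0.823529^1·0.176471^7 = 0.000035
  k=2: C(8,2)·0.823529^2·0.176471^6 = 0.000574
  k=3: C(8,3)·0.823529^3·0.176471^5 = 0.005353
P(X ≤ 3) = 0.005962

0.0060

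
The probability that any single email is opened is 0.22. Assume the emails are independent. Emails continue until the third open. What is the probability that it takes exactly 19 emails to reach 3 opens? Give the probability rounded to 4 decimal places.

0.0306

Y = trial on which the third success occurs; negative binomial, r=3, p=0.22.
P(Y=19) = C(18,2) · p^3 · (1−p)^16
= 153 · 0.010648 · 0.018772 = 0.030583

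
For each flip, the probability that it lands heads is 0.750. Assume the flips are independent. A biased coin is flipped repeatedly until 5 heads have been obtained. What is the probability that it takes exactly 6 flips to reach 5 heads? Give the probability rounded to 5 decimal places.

Y = trial on which the fifth success occurs; negative binomial, r=5, p=0.75.
P(Y=6) = C(5,4) · p^5 · (1−p)^1
= 5 · 0.2373 · 0.25 = 0.2966309

0.29663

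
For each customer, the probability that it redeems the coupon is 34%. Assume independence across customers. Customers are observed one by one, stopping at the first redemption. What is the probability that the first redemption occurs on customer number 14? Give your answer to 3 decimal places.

0.002

Geometric (trials to first success), p = 0.34.
P(Y = 14) = (1−p)^13 · p = 0.0045089 · 0.34 = 0.00153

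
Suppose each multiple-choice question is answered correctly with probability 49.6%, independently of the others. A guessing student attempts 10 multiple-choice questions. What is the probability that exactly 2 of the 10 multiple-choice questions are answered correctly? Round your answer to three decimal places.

0.046

X ~ Binomial(n=10, p=0.496).
P(X=2) = C(10,2) · p^2 · (1−p)^8
= 45 · 0.24602 · 0.0041634 = 0.04609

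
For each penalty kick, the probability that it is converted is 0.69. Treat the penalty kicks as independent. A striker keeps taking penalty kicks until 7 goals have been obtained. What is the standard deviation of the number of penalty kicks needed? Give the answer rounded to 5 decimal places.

2.13492

Y = total penalty kicks until the seventh success; negative binomial with r=7, p=0.69.
SD(Y) = √[r(1−p)/p²] = √(4.5578660) = 2.1349159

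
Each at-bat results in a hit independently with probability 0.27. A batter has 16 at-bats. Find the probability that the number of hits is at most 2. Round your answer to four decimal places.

0.1518

X ~ Binomial(16, 0.27); P(X ≤ 2) = Σ C(16,k) p^k (1−p)^(16−k) over k:
  k=0: C(16,0)·0.27^0·0.73^16 = 0.006504
  k=1: C(16,1)·0.27^1·0.73^15 = 0.038488
  k=2: C(16,2)·0.27^2·0.73^14 = 0.106765
Total = 0.151757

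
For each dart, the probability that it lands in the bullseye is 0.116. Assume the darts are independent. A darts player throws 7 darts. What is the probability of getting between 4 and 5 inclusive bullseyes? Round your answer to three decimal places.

0.005

X ~ Binomial(7, 0.116); P(4 ≤ X ≤ 5) = Σ C(7,k) p^k (1−p)^(7−k) over k:
  k=4: C(7,4)·0.116^4·0.884^3 = 0.00438
  k=5: C(7,5)·0.116^5·0.884^2 = 0.00034
Total = 0.00472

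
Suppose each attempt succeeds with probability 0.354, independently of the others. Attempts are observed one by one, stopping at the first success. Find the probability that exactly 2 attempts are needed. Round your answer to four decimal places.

Geometric (trials to first success), p = 0.354.
P(Y = 2) = (1−p)^1 · p = 0.646 · 0.354 = 0.228684

0.2287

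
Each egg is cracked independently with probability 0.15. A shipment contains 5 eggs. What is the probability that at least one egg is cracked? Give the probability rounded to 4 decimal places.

0.5563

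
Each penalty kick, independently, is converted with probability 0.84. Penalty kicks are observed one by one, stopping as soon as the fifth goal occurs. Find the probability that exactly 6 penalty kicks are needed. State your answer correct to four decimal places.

Y = trial on which the fifth success occurs; negative binomial, r=5, p=0.84.
P(Y=6) = C(5,4) · p^5 · (1−p)^1
= 5 · 0.41821 · 0.16 = 0.334570

0.3346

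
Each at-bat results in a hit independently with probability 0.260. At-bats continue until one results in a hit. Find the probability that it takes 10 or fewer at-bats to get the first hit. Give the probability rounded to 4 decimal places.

0.9508

Y = number of at-bats to the first success; geometric, p = 0.26.
P(Y ≤ 10) = 1 − (1−p)^10 = 1 − 0.049240 = 0.950760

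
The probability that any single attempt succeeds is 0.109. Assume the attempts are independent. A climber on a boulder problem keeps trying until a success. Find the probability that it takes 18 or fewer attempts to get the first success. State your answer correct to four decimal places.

0.8747

Y = number of attempts to the first success; geometric, p = 0.109.
P(Y ≤ 18) = 1 − (1−p)^18 = 1 − 0.125256 = 0.874744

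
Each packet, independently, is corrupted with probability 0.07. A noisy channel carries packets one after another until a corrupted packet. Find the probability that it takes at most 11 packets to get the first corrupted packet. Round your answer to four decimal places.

0.5499

Y = number of packets to the first success; geometric, p = 0.07.
P(Y ≤ 11) = 1 − (1−p)^11 = 1 − 0.450104 = 0.549896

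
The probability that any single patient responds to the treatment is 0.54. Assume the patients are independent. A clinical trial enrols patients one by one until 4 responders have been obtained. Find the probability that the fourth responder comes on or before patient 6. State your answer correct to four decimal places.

0.4214

Finishing within 6 patients ⇔ at least 4 successes in the first 6. With X ~ Binomial(6, 0.54), P(Y ≤ 6) = 1 − P(X ≤ 3).
  k=0: C(6,0)·0.54^0·0.46^6 = 0.009474
  k=1: C(6,1)·0.54^1·0.46^5 = 0.066732
  k=2: C(6,2)·0.54^2·0.46^4 = 0.195844
  k=3: C(6,3)·0.54^3·0.46^3 = 0.306538
1 − 0.578589 = 0.421411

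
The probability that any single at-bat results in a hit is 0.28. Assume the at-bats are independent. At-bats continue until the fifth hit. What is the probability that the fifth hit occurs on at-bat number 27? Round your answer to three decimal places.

0.019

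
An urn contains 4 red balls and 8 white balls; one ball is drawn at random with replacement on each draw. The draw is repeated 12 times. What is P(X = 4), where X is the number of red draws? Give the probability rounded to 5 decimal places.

X ~ Binomial(n=12, p=0.333333).
P(X=4) = C(12,4) · p^4 · (1−p)^8
= 495 · 0.012346 · 0.039018 = 0.2384460

0.23845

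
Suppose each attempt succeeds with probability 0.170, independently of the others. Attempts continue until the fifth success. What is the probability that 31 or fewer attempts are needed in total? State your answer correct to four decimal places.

Finishing within 31 attempts ⇔ at least 5 successes in the first 31. With X ~ Binomial(31, 0.17), P(Y ≤ 31) = 1 − P(X ≤ 4).
  k=0: C(31,0)·0.17^0·0.83^31 = 0.003100
  k=1: C(31,1)·0.17^1·0.83^30 = 0.019686
  k=2: C(31,2)·0.17^2·0.83^29 = 0.060481
  k=3: C(31,3)·0.17^3·0.83^28 = 0.119747
  k=4: C(31,4)·0.17^4·0.83^27 = 0.171685
1 − 0.374698 = 0.625302

0.6253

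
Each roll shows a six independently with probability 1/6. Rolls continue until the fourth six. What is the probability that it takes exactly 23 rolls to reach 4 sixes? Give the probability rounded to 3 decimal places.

Y = trial on which the fourth success occurs; negative binomial, r=4, p=0.166667.
P(Y=23) = C(22,3) · p^4 · (1−p)^19
= 1540 · 0.0007716 · 0.031301 = 0.03719

0.037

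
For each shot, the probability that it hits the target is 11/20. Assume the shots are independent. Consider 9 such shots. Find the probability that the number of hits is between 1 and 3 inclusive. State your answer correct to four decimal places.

0.1651

X ~ Binomial(9, 0.55); P(1 ≤ X ≤ 3) = Σ C(9,k) p^k (1−p)^(9−k) over k:
  k=1: C(9,1)·0.55^1·0.45^8 = 0.008323
  k=2: C(9,2)·0.55^2·0.45^7 = 0.040693
  k=3: C(9,3)·0.55^3·0.45^6 = 0.116049
Total = 0.165065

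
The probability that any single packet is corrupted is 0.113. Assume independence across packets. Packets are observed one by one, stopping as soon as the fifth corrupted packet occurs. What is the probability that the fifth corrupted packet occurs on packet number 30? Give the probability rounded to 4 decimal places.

Y = trial on which the fifth success occurs; negative binomial, r=5, p=0.113.
P(Y=30) = C(29,4) · p^5 · (1−p)^25
= 23751 · 1.8424e-05 · 0.049899 = 0.021836

0.0218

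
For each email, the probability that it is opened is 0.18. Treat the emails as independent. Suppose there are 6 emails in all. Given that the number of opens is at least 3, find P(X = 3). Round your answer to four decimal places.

0.8477

X ~ Binomial(6, 0.18). Want P(X=3 | X≥3) = P(X=3) / P(X≥3).
P(X=3) = C(6,3)·0.18^3·0.82^3 = 0.064312
P(X≥3) = 1 − 0.304007 − 0.400399 − 0.219731 = 0.075863
Ratio = 0.064312 / 0.075863 = 0.847732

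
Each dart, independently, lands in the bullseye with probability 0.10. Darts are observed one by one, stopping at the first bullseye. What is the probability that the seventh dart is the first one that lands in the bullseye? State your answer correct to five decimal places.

0.05314

Geometric (trials to first success), p = 0.10.
P(Y = 7) = (1−p)^6 · p = 0.53144 · 0.10 = 0.0531441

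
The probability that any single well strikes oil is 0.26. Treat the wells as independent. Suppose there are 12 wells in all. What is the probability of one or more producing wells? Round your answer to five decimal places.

P(at least one) = 1 − P(none) = 1 − (1 − 0.26)^12
= 1 − 0.0269638 = 0.9730362

0.97304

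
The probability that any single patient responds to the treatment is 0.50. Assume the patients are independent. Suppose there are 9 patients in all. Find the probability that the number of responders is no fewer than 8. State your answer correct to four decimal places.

0.0195

X ~ Binomial(9, 0.50); P(X ≥ 8) = Σ C(9,k) p^k (1−p)^(9−k) over k:
  k=8: C(9,8)·0.50^8·0.50^1 = 0.017578
  k=9: C(9,9)·0.50^9·0.50^0 = 0.001953
Total = 0.019531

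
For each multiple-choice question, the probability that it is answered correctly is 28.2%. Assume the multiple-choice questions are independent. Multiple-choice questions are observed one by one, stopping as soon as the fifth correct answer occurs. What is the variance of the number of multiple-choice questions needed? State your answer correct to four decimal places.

Y = total multiple-choice questions until the fifth success; negative binomial with r=5, p=0.282.
Var(Y) = r(1−p)/p² = 5·0.718 / 0.282² = 45.143604

45.1436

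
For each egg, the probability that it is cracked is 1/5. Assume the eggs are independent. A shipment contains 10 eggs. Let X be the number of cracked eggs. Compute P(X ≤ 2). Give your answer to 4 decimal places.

X ~ Binomial(10, 0.20); P(X ≤ 2) = Σ C(10,k) p^k (1−p)^(10−k) over k:
  k=0: C(10,0)·0.20^0·0.80^10 = 0.107374
  k=1: C(10,1)·0.20^1·0.80^9 = 0.268435
  k=2: C(10,2)·0.20^2·0.80^8 = 0.301990
Total = 0.677800

0.6778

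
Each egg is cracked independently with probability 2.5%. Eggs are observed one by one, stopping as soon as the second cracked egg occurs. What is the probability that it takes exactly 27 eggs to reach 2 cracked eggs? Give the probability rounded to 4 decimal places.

Y = trial on which the second success occurs; negative binomial, r=2, p=0.025.
P(Y=27) = C(26,1) · p^2 · (1−p)^25
= 26 · 0.000625 · 0.53103 = 0.008629

0.0086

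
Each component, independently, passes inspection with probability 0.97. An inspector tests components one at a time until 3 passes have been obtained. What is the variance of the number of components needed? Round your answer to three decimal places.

0.096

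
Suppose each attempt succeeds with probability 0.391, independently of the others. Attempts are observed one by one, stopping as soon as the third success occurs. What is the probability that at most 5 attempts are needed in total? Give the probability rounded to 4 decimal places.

0.3020

Finishing within 5 attempts ⇔ at least 3 successes in the first 5. With X ~ Binomial(5, 0.391), P(Y ≤ 5) = 1 − P(X ≤ 2).
  k=0: C(5,0)·0.391^0·0.609^5 = 0.083770
  k=1: C(5,1)·0.391^1·0.609^4 = 0.268916
  k=2: C(5,2)·0.391^2·0.609^3 = 0.345307
1 − 0.697992 = 0.302008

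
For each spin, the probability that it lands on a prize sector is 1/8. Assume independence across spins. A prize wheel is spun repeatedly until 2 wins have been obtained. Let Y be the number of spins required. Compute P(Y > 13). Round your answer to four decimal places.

0.5035

Needing more than 13 spins ⇔ fewer than 2 successes in the first 13. With X ~ Binomial(13, 0.125), P(Y > 13) = P(X ≤ 1).
  k=0: C(13,0)·0.125^0·0.875^13 = 0.176240
  k=1: C(13,1)·0.125^1·0.875^12 = 0.327303
P(X ≤ 1) = 0.503543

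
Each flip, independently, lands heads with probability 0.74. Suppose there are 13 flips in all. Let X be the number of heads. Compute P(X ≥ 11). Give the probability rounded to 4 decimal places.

X ~ Binomial(13, 0.74); P(X ≥ 11) = Σ C(13,k) p^k (1−p)^(13−k) over k:
  k=11: C(13,11)·0.74^11·0.26^2 = 0.192128
  k=12: C(13,12)·0.74^12·0.26^1 = 0.091138
  k=13: C(13,13)·0.74^13·0.26^0 = 0.019953
Total = 0.303219

0.3032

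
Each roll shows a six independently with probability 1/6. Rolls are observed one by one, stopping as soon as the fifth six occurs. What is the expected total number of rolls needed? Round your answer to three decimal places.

30.000

Y = total rolls until the fifth success; negative binomial with r=5, p=0.166667.
E[Y] = r / p = 5 / 0.166667 = 30.00000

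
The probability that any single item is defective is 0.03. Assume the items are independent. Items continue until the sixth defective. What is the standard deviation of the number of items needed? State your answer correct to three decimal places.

Y = total items until the sixth success; negative binomial with r=6, p=0.03.
SD(Y) = √[r(1−p)/p²] = √(6466.66667) = 80.41559

80.416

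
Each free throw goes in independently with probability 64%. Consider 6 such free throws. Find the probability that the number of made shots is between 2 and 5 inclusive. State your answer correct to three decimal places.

0.906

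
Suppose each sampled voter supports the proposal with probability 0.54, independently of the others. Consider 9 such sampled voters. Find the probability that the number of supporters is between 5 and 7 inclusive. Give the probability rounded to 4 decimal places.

0.5638

X ~ Binomial(9, 0.54); P(5 ≤ X ≤ 7) = Σ C(9,k) p^k (1−p)^(9−k) over k:
  k=5: C(9,5)·0.54^5·0.46^4 = 0.259042
  k=6: C(9,6)·0.54^6·0.46^3 = 0.202729
  k=7: C(9,7)·0.54^7·0.46^2 = 0.101994
Total = 0.563765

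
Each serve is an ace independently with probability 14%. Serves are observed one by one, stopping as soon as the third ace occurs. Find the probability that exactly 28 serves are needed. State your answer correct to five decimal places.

0.02219

Y = trial on which the third success occurs; negative binomial, r=3, p=0.14.
P(Y=28) = C(27,2) · p^3 · (1−p)^25
= 351 · 0.002744 · 0.023039 = 0.0221898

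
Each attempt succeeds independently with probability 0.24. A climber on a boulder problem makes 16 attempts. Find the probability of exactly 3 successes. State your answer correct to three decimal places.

0.218

X ~ Binomial(n=16, p=0.24).
P(X=3) = C(16,3) · p^3 · (1−p)^13
= 560 · 0.013824 · 0.028221 = 0.21847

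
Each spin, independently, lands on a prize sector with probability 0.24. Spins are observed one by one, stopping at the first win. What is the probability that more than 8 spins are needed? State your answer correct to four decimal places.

0.1113

Y = number of spins to the first success; geometric, p = 0.24.
P(Y > 8) = P(first 8 all fail) = (1−p)^8 = 0.111303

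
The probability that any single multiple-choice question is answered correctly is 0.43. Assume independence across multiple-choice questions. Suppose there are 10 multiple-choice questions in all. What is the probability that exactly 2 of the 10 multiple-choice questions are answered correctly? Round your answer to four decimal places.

0.0927

X ~ Binomial(n=10, p=0.43).
P(X=2) = C(10,2) · p^2 · (1−p)^8
= 45 · 0.1849 · 0.011143 = 0.092715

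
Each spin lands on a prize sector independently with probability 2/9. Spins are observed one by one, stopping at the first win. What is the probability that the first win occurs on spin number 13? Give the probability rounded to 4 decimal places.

0.0109

Geometric (trials to first success), p = 0.222222.
P(Y = 13) = (1−p)^12 · p = 0.049008 · 0.222222 = 0.010891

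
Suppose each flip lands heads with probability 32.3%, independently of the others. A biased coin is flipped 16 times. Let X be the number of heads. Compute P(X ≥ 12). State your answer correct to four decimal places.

X ~ Binomial(16, 0.323); P(X ≥ 12) = Σ C(16,k) p^k (1−p)^(16−k) over k:
  k=12: C(16,12)·0.323^12·0.677^4 = 0.000493
  k=13: C(16,13)·0.323^13·0.677^3 = 0.000072
  k=14: C(16,14)·0.323^14·0.677^2 = 0.000007
  k=15: C(16,15)·0.323^15·0.677^1 = 0.000000
  k=16: C(16,16)·0.323^16·0.677^0 = 0.000000
Total = 0.000573

0.0006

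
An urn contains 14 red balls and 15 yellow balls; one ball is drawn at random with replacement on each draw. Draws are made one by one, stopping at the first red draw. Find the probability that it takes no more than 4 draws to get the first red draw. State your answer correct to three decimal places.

0.928

Y = number of draws to the first success; geometric, p = 0.482759.
P(Y ≤ 4) = 1 − (1−p)^4 = 1 − 0.07158 = 0.92842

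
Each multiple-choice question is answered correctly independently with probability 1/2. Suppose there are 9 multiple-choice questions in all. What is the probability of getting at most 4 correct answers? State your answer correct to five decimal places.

X ~ Binomial(9, 0.50); P(X ≤ 4) = Σ C(9,k) p^k (1−p)^(9−k) over k:
  k=0: C(9,0)·0.50^0·0.50^9 = 0.0019531
  k=1: C(9,1)·0.50^1·0.50^8 = 0.0175781
  k=2: C(9,2)·0.50^2·0.50^7 = 0.0703125
  k=3: C(9,3)·0.50^3·0.50^6 = 0.1640625
  k=4: C(9,4)·0.50^4·0.50^5 = 0.2460938
Total = 0.5000000

0.50000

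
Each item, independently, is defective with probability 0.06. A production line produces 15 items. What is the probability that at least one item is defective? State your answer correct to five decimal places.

P(at least one) = 1 − P(none) = 1 − (1 − 0.06)^15
= 1 − 0.3952918 = 0.6047082

0.60471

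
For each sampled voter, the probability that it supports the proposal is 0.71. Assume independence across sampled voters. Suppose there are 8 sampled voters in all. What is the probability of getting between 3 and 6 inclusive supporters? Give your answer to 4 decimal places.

X ~ Binomial(8, 0.71); P(3 ≤ X ≤ 6) = Σ C(8,k) p^k (1−p)^(8−k) over k:
  k=3: C(8,3)·0.71^3·0.29^5 = 0.041111
  k=4: C(8,4)·0.71^4·0.29^4 = 0.125812
  k=5: C(8,5)·0.71^5·0.29^3 = 0.246419
  k=6: C(8,6)·0.71^6·0.29^2 = 0.301651
Total = 0.714992

0.7150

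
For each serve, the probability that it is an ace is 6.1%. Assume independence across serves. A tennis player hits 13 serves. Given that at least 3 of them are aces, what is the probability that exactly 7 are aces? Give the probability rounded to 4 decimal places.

0.0001

X ~ Binomial(13, 0.061). Want P(X=7 | X≥3) = P(X=7) / P(X≥3).
P(X=7) = C(13,7)·0.061^7·0.939^6 = 0.000004
P(X≥3) = 1 − 0.441217 − 0.372615 − 0.145237 = 0.040931
Ratio = 0.000004 / 0.040931 = 0.000090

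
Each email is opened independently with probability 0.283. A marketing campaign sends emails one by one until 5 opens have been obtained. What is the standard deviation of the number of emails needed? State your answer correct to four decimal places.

Y = total emails until the fifth success; negative binomial with r=5, p=0.283.
SD(Y) = √[r(1−p)/p²] = √(44.762701) = 6.690493

6.6905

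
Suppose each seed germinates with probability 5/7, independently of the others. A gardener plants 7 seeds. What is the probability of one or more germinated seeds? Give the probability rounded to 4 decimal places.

0.9998

P(at least one) = 1 − P(none) = 1 − (1 − 0.714286)^7
= 1 − 0.000155 = 0.999845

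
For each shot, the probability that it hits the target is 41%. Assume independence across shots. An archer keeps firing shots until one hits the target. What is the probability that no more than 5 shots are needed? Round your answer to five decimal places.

Y = number of shots to the first success; geometric, p = 0.41.
P(Y ≤ 5) = 1 − (1−p)^5 = 1 − 0.0714924 = 0.9285076

0.92851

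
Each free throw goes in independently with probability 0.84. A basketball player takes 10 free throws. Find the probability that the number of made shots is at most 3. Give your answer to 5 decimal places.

X ~ Binomial(10, 0.84); P(X ≤ 3) = Σ C(10,k) p^k (1−p)^(10−k) over k:
  k=0: C(10,0)·0.84^0·0.16^10 = 0.0000000
  k=1: C(10,1)·0.84^1·0.16^9 = 0.0000006
  k=2: C(10,2)·0.84^2·0.16^8 = 0.0000136
  k=3: C(10,3)·0.84^3·0.16^7 = 0.0001909
Total = 0.0002051

0.00021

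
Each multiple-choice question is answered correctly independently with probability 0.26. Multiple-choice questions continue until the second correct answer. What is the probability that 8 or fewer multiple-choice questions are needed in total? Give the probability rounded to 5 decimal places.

Finishing within 8 multiple-choice questions ⇔ at least 2 successes in the first 8. With X ~ Binomial(8, 0.26), P(Y ≤ 8) = 1 − P(X ≤ 1).
  k=0: C(8,0)·0.26^0·0.74^8 = 0.0899195
  k=1: C(8,1)·0.26^1·0.74^7 = 0.2527466
1 − 0.3426661 = 0.6573339

0.65733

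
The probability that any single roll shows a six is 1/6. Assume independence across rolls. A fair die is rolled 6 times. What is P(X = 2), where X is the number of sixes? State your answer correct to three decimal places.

0.201

X ~ Binomial(n=6, p=0.166667).
P(X=2) = C(6,2) · p^2 · (1−p)^4
= 15 · 0.027778 · 0.48225 = 0.20094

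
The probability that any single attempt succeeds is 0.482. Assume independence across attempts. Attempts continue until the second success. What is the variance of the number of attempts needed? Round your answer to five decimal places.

Y = total attempts until the second success; negative binomial with r=2, p=0.482.
Var(Y) = r(1−p)/p² = 2·0.518 / 0.482² = 4.4592896

4.45929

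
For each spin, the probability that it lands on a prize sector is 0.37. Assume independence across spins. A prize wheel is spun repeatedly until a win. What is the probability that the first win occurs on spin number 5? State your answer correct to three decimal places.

0.058

Geometric (trials to first success), p = 0.37.
P(Y = 5) = (1−p)^4 · p = 0.15753 · 0.37 = 0.05829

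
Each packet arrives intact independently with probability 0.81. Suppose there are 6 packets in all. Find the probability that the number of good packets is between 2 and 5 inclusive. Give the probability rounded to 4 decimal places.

X ~ Binomial(6, 0.81); P(2 ≤ X ≤ 5) = Σ C(6,k) p^k (1−p)^(6−k) over k:
  k=2: C(6,2)·0.81^2·0.19^4 = 0.012826
  k=3: C(6,3)·0.81^3·0.19^3 = 0.072903
  k=4: C(6,4)·0.81^4·0.19^2 = 0.233098
  k=5: C(6,5)·0.81^5·0.19^1 = 0.397493
Total = 0.716320

0.7163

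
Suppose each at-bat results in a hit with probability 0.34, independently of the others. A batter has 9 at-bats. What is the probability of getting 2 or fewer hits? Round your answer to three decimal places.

0.361

X ~ Binomial(9, 0.34); P(X ≤ 2) = Σ C(9,k) p^k (1−p)^(9−k) over k:
  k=0: C(9,0)·0.34^0·0.66^9 = 0.02376
  k=1: C(9,1)·0.34^1·0.66^8 = 0.11017
  k=2: C(9,2)·0.34^2·0.66^7 = 0.22702
Total = 0.36096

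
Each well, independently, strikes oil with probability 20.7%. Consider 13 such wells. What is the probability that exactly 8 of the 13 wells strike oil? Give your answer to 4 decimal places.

X ~ Binomial(n=13, p=0.207).
P(X=8) = C(13,8) · p^8 · (1−p)^5
= 1287 · 3.371e-06 · 0.31359 = 0.001361

0.0014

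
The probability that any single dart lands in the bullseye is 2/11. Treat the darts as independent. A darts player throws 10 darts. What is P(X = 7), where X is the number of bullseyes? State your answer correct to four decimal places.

X ~ Binomial(n=10, p=0.181818).
P(X=7) = C(10,7) · p^7 · (1−p)^3
= 120 · 6.5684e-06 · 0.54771 = 0.000432

0.0004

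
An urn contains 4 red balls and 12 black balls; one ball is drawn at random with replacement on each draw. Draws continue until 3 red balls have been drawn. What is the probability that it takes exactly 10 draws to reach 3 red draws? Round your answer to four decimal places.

0.0751

Y = trial on which the third success occurs; negative binomial, r=3, p=0.25.
P(Y=10) = C(9,2) · p^3 · (1−p)^7
= 36 · 0.015625 · 0.13348 = 0.075085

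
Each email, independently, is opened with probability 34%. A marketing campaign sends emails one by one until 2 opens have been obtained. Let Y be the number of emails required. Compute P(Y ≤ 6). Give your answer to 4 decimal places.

Finishing within 6 emails ⇔ at least 2 successes in the first 6. With X ~ Binomial(6, 0.34), P(Y ≤ 6) = 1 − P(X ≤ 1).
  k=0: C(6,0)·0.34^0·0.66^6 = 0.082654
  k=1: C(6,1)·0.34^1·0.66^5 = 0.255476
1 − 0.338130 = 0.661870

0.6619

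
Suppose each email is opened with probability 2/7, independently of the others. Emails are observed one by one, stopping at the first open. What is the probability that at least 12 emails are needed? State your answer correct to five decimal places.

Y = number of emails to the first success; geometric, p = 0.285714.
P(Y > 11) = P(first 11 all fail) = (1−p)^11 = 0.0246940

0.02469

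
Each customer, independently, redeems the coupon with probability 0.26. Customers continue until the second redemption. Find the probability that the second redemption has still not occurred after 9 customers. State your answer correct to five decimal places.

0.27695

Needing more than 9 customers ⇔ fewer than 2 successes in the first 9. With X ~ Binomial(9, 0.26), P(Y > 9) = P(X ≤ 1).
  k=0: C(9,0)·0.26^0·0.74^9 = 0.0665404
  k=1: C(9,1)·0.26^1·0.74^8 = 0.2104116
P(X ≤ 1) = 0.2769520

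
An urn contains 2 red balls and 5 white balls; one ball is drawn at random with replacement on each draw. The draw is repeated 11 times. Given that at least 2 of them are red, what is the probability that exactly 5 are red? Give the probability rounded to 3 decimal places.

0.135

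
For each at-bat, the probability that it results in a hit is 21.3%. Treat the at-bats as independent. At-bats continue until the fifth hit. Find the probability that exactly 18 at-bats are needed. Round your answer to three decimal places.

0.046

Y = trial on which the fifth success occurs; negative binomial, r=5, p=0.213.
P(Y=18) = C(17,4) · p^5 · (1−p)^13
= 2380 · 0.00043843 · 0.04443 = 0.04636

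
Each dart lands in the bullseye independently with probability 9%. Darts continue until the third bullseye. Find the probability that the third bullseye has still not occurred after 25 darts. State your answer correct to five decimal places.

Needing more than 25 darts ⇔ fewer than 3 successes in the first 25. With X ~ Binomial(25, 0.09), P(Y > 25) = P(X ≤ 2).
  k=0: C(25,0)·0.09^0·0.91^25 = 0.0946313
  k=1: C(25,1)·0.09^1·0.91^24 = 0.2339785
  k=2: C(25,2)·0.09^2·0.91^23 = 0.2776888
P(X ≤ 2) = 0.6062985

0.60630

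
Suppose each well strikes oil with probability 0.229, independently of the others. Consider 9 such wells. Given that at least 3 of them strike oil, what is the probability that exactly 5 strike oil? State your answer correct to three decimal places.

X ~ Binomial(9, 0.229). Want P(X=5 | X≥3) = P(X=5) / P(X≥3).
P(X=5) = C(9,5)·0.229^5·0.771^4 = 0.02804
P(X≥3) = 1 − 0.09627 − 0.25734 − 0.30574 = 0.34065
Ratio = 0.02804 / 0.34065 = 0.08231

0.082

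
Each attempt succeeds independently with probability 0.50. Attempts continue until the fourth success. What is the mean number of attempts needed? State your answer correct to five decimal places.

8.00000

Y = total attempts until the fourth success; negative binomial with r=4, p=0.50.
E[Y] = r / p = 4 / 0.50 = 8.0000000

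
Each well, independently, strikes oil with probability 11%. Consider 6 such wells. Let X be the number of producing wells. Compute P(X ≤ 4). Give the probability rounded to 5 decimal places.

0.99991

X ~ Binomial(6, 0.11); P(X ≤ 4) = Σ C(6,k) p^k (1−p)^(6−k) over k:
  k=0: C(6,0)·0.11^0·0.89^6 = 0.4969813
  k=1: C(6,1)·0.11^1·0.89^5 = 0.3685479
  k=2: C(6,2)·0.11^2·0.89^4 = 0.1138772
  k=3: C(6,3)·0.11^3·0.89^3 = 0.0187663
  k=4: C(6,4)·0.11^4·0.89^2 = 0.0017396
Total = 0.9999122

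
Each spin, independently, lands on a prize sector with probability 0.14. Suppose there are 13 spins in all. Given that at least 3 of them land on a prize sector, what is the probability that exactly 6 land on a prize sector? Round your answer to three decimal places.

0.017

X ~ Binomial(13, 0.14). Want P(X=6 | X≥3) = P(X=6) / P(X≥3).
P(X=6) = C(13,6)·0.14^6·0.86^7 = 0.00450
P(X≥3) = 1 − 0.14076 − 0.29789 − 0.29096 = 0.27039
Ratio = 0.00450 / 0.27039 = 0.01663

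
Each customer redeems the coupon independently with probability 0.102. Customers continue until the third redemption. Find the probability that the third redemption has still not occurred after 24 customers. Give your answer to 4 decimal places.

Needing more than 24 customers ⇔ fewer than 3 successes in the first 24. With X ~ Binomial(24, 0.102), P(Y > 24) = P(X ≤ 2).
  k=0: C(24,0)·0.102^0·0.898^24 = 0.075619
  k=1: C(24,1)·0.102^1·0.898^23 = 0.206142
  k=2: C(24,2)·0.102^2·0.898^22 = 0.269271
P(X ≤ 2) = 0.551032

0.5510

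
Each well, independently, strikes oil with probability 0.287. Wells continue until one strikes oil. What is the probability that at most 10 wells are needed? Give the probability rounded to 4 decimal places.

0.9660

Y = number of wells to the first success; geometric, p = 0.287.
P(Y ≤ 10) = 1 − (1−p)^10 = 1 − 0.033954 = 0.966046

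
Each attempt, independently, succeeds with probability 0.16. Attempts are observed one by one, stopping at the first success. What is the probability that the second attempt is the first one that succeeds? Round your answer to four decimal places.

0.1344

Geometric (trials to first success), p = 0.16.
P(Y = 2) = (1−p)^1 · p = 0.84 · 0.16 = 0.134400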